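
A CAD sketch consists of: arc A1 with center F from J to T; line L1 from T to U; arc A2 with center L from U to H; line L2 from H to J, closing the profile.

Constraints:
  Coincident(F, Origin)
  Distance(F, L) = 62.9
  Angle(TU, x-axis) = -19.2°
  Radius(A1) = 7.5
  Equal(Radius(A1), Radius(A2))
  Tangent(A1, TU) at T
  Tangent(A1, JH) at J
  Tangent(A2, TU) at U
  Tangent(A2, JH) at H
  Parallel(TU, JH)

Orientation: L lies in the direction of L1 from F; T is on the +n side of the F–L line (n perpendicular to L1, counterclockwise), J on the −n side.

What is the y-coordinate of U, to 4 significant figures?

-13.60

Tangency of A1 to both parallel lines with radius 7.5 puts T and J at F ± 7.5·n: T = (2.466, 7.083), J = (-2.466, -7.083). Equal radii place U and H the same way about L: U = L + 7.5·n = (61.87, -13.60), H = L − 7.5·n = (56.93, -27.77). So U.y = -13.60.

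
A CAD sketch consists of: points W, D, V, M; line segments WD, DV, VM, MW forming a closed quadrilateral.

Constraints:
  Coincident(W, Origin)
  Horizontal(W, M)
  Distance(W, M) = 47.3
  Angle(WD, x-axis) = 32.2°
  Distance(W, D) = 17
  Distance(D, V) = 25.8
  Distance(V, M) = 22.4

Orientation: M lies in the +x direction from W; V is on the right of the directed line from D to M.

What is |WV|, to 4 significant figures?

31.24

W is at the origin; W and M share the same y with |WM| = 47.3 and M in +x, so M = (47.3, 0). WD runs at 32.2° with |WD| = 17.0, so D = (14.39, 9.059). V is determined by |DV| = 25.8 and |VM| = 22.4 together: it lies at the intersection of circle(D, 25.8) and circle(M, 22.4). With |DM| = 34.14, the foot of the radical line on DM is 19.47 from D and the perpendicular offset is √(25.8² − 19.47²) = 16.93. Taking the right-of-DM solution: V = (28.66, -12.43).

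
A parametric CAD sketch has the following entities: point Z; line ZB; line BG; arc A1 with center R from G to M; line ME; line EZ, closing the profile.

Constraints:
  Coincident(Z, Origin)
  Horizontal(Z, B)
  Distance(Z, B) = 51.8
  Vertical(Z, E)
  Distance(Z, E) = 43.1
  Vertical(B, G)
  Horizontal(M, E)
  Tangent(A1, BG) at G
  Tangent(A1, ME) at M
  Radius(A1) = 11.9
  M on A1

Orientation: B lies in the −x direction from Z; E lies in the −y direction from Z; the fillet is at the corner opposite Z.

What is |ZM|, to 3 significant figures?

58.7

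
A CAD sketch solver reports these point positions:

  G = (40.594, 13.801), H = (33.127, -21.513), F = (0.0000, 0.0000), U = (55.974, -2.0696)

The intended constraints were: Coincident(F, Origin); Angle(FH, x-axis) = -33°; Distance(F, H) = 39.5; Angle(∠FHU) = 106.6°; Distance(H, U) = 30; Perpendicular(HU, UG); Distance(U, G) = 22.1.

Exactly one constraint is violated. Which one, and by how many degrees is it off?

Perpendicular(HU, UG) — off by 3.70°.

F = (0.00, 0.00) ✓; FH at -33.00° ✓; |FH| = 39.50 ✓; ∠FHU = 106.6° ✓; |HU| = 30.00 ✓; ∠(HU, UG) = 93.70° ✗; |UG| = 22.10 ✓.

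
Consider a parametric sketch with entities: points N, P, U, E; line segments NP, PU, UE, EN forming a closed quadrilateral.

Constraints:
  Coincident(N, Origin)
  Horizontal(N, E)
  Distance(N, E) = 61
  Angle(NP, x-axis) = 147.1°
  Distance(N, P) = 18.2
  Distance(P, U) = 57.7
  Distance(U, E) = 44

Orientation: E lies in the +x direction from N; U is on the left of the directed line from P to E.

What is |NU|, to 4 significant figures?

51.12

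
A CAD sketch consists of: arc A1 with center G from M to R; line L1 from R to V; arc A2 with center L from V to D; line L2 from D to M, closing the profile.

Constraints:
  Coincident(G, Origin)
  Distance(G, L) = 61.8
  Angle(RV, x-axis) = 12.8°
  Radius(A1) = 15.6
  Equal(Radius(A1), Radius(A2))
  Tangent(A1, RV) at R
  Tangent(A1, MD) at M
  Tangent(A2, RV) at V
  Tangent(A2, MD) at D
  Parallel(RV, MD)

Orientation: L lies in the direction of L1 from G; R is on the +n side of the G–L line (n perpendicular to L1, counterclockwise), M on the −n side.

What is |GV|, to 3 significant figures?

63.7

The slot axis is L1's direction at 12.8°, so u = (cos 12.8°, sin 12.8°) = (0.975, 0.222) and n = (−sin 12.8°, cos 12.8°) = (-0.222, 0.975). G is at the origin and L lies 61.8 along u from G, so L = 61.8·u = (60.3, 13.7). Tangency of A1 to both parallel lines with radius 15.6 puts R and M at G ± 15.6·n: R = (-3.46, 15.2), M = (3.46, -15.2). Equal radii place V and D the same way about L: V = L + 15.6·n = (56.8, 28.9), D = L − 15.6·n = (63.7, -1.52). Then |GV| = |V − G| = 63.7.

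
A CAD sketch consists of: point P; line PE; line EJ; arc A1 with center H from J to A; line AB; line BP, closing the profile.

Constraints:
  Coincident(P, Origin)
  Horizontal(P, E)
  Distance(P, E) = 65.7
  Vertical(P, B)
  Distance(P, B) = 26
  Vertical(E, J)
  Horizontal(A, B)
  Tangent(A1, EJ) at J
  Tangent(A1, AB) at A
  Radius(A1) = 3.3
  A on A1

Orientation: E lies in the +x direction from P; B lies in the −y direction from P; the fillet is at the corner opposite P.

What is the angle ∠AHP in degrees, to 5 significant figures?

109.99°

The virtual corner opposite P is at (65.700, -26.000). Tangency of A1 to EJ means the radius HJ is perpendicular to EJ and A1 meets AB tangentially, so HA is at right angles to AB, with radius 3.3, so the center H sits 3.3 in from both sides at H = (62.400, -22.700). That places the tangent points at J = (65.700, -22.700) on EJ and A = (62.400, -26.000) on AB. Then cos ∠AHP = HA·HP / (|HA||HP|), giving 109.99°.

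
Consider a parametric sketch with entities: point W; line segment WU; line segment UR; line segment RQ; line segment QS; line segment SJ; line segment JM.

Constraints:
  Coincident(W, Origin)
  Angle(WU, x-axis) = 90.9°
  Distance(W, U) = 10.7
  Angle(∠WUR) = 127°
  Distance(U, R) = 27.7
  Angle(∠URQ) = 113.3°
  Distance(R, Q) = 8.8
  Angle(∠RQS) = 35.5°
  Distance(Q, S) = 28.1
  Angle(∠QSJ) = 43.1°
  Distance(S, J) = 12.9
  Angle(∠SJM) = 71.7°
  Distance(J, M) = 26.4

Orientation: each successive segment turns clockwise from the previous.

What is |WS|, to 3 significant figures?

20.3

W is at the origin; WU runs at 90.9° with length 10.7, so U = (-0.168, 10.7). ∠WUR = 127.0° gives UR at 37.9° from the x-axis; with |UR| = 27.7, R = (21.7, 27.7). ∠URQ = 113.3° gives RQ at -28.8° from the x-axis; with |RQ| = 8.8, Q = (29.4, 23.5). ∠RQS = 35.5° gives QS at -173° from the x-axis; with |QS| = 28.1, S = (1.49, 20.2). Then |WS| = |S − W| = 20.3.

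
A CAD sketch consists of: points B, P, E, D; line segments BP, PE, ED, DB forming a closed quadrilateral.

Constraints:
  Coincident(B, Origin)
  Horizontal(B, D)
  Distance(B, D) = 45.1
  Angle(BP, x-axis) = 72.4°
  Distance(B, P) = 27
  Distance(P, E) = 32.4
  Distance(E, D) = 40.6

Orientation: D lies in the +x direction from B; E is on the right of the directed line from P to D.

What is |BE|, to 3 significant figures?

8.23

Checks: |PE| = 32.40 ✓; |ED| = 40.60 ✓.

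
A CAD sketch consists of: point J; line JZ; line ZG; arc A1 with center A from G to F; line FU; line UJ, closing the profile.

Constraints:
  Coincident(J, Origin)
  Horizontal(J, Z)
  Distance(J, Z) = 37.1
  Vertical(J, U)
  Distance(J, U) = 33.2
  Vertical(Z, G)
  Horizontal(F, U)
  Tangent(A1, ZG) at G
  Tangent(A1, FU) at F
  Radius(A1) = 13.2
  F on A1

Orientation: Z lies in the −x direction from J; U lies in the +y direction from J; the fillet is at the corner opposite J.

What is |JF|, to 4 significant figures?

40.91

The virtual corner opposite J is at (-37.10, 33.20). Tangency of A1 to ZG means the radius AG is perpendicular to ZG and A1 meets FU tangentially, so AF is at right angles to FU, with radius 13.2, so the center A sits 13.2 in from both sides at A = (-23.90, 20.00). That places the tangent points at G = (-37.10, 20.00) on ZG and F = (-23.90, 33.20) on FU. Then |JF| = |F − J| = 40.91.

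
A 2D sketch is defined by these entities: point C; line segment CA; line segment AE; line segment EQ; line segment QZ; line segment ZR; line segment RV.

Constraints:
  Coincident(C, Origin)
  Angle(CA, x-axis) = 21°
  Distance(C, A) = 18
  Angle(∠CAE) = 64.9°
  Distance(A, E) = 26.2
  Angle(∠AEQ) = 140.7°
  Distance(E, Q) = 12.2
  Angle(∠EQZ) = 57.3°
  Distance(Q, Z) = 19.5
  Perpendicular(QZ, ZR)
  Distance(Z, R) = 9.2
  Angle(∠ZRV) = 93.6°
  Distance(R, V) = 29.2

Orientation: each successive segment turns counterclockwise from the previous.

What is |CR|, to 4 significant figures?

13.09

∠EQZ = 57.3° gives QZ at -61.90° from the x-axis; with |QZ| = 19.5, Z = (-5.050, 8.395). QZ ⟂ ZR, so ZR runs at 28.10°; with |ZR| = 9.2, R = (3.066, 12.73). Then |CR| = |R − C| = 13.09.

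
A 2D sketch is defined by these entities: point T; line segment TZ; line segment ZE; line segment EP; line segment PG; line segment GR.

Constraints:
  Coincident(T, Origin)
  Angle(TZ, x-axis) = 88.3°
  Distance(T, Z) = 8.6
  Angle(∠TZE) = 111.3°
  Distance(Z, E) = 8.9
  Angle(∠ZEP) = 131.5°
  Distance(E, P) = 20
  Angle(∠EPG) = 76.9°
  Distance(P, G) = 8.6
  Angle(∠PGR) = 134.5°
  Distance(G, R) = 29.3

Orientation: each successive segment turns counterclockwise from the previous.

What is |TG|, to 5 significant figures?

20.879

T is at the origin; TZ runs at 88.3° with length 8.6, so Z = (0.25513, 8.5962). ∠TZE = 111.3° gives ZE at 157.00° from the x-axis; with |ZE| = 8.9, E = (-7.9374, 12.074). ∠ZEP = 131.5° gives EP at -154.50° from the x-axis; with |EP| = 20.0, P = (-25.989, 3.4635). ∠EPG = 76.9° gives PG at -51.400° from the x-axis; with |PG| = 8.6, G = (-20.624, -3.2576). Then |TG| = |G − T| = 20.879.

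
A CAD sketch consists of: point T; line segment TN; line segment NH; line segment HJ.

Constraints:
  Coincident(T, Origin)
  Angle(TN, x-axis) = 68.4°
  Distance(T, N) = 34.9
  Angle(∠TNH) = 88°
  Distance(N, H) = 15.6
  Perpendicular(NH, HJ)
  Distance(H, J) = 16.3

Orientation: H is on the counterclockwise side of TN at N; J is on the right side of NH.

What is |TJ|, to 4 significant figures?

53.16

T is at the origin; TN runs at 68.4° with length 34.9, so N = 34.9·(cos 68.4°, sin 68.4°) = (12.85, 32.45). ∠TNH = 88.0°, so NH runs at 68.4° + (180° − 88.0°) = 160.4° from the x-axis; with |NH| = 15.6, H = N + 15.6·(cos 160.4°, sin 160.4°) = (-1.849, 37.68). The perpendicularity gives HJ at right angles to NH; with |HJ| = 16.3 on the right of NH, J = H + 16.3·(0.3355, 0.9421) = (3.619, 53.04). Then |TJ| = |J − T| = 53.16.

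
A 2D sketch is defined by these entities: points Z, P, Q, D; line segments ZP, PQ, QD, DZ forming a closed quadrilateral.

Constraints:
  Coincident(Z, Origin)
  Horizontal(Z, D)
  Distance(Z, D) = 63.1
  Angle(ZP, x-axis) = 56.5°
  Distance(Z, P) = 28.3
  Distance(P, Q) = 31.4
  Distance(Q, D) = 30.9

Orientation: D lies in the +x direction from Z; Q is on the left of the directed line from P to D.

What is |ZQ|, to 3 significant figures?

53.8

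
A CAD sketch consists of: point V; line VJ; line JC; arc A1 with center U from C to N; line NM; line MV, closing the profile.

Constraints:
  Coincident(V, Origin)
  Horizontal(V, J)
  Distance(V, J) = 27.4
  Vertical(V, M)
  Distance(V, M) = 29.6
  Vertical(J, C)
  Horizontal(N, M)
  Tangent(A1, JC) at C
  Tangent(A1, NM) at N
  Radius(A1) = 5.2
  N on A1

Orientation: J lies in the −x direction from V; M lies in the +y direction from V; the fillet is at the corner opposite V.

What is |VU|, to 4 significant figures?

32.99

V is at the origin; V and J share the same y with |VJ| = 27.4 and J on the −x side, so J = (-27.40, 0.000). V and M share the same x with |VM| = 29.6 and M on the +y side, so M = (0.000, 29.60). The virtual corner opposite V is at (-27.40, 29.60). Tangency of A1 to JC means the radius UC is perpendicular to JC and the tangent condition forces UN to be normal to NM, with radius 5.2, so the center U sits 5.2 in from both sides at U = (-22.20, 24.40). Then |VU| = |U − V| = 32.99.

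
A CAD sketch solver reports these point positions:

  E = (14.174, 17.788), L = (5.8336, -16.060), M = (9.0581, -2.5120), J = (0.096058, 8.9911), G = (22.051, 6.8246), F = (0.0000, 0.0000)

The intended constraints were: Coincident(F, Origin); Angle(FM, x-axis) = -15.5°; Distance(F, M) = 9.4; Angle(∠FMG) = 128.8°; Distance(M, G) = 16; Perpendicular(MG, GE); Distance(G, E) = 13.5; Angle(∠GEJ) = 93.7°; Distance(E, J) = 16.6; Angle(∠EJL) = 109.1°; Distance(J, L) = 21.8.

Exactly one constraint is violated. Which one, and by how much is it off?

Distance(J, L) = 21.8 — off by 3.90.

F = (0.00, 0.00) ✓; FM at -15.50° ✓; |FM| = 9.400 ✓; ∠FMG = 128.8° ✓; |MG| = 16.00 ✓; ∠(MG, GE) = 90.00° ✓; |GE| = 13.50 ✓; ∠GEJ = 93.70° ✓; |EJ| = 16.60 ✓; ∠EJL = 109.1° ✓; |JL| = 25.70 ✗.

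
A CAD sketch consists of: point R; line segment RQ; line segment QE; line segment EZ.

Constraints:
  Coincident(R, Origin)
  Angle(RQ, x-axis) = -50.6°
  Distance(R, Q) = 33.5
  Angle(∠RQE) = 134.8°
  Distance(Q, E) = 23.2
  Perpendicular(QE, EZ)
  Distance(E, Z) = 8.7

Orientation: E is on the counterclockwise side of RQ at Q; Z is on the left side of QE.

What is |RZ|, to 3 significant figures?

49.2

R is at the origin; RQ runs at -50.6° with length 33.5, so Q = 33.5·(cos -50.6°, sin -50.6°) = (21.3, -25.9). ∠RQE = 134.8°, so QE runs at -50.6° + (180° − 134.8°) = -5.40° from the x-axis; with |QE| = 23.2, E = Q + 23.2·(cos -5.40°, sin -5.40°) = (44.4, -28.1). QE ⟂ EZ; with |EZ| = 8.7 on the left of QE, Z = E + 8.7·(0.0941, 0.996) = (45.2, -19.4). Then |RZ| = |Z − R| = 49.2.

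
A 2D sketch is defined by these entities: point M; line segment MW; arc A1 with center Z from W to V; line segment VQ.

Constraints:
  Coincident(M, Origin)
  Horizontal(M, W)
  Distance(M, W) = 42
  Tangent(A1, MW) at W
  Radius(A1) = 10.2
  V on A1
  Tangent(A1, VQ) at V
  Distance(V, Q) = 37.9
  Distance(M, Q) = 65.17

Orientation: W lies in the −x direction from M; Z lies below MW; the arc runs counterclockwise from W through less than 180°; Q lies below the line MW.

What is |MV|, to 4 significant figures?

53.42

Checks: |ZV| = 10.20 ✓; ∠(ZV, VQ) = 90.00° ✓; |VQ| = 37.90 ✓; |MQ| = 65.17 ✓.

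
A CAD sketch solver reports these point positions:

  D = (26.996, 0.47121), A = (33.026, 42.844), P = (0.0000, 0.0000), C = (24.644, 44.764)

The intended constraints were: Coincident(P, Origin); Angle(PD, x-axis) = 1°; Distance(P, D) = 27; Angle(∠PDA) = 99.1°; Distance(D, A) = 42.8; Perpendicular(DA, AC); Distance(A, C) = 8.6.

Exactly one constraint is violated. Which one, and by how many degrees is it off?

Perpendicular(DA, AC) — off by 4.80°.

P = (0.00, 0.00) ✓; PD at 1.000° ✓; |PD| = 27.00 ✓; ∠PDA = 99.10° ✓; |DA| = 42.80 ✓; ∠(DA, AC) = 85.20° ✗; |AC| = 8.599 ✓.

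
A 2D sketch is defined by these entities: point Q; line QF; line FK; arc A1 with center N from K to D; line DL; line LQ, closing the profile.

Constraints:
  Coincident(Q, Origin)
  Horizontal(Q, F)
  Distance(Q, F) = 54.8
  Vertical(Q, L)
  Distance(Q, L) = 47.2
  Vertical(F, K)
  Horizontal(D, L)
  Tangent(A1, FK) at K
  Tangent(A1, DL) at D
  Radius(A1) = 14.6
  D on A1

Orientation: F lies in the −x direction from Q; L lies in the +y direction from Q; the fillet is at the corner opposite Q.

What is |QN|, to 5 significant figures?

51.757

Q is at the origin; Q and F share the same y with |QF| = 54.8 and F on the −x side, so F = (-54.800, 0.0000). Q and L share the same x with |QL| = 47.2 and L on the +y side, so L = (0.0000, 47.200). The virtual corner opposite Q is at (-54.800, 47.200). The tangent condition forces NK to be normal to FK and since A1 is tangent to DL there, ND ⟂ DL, with radius 14.6, so the center N sits 14.6 in from both sides at N = (-40.200, 32.600). Then |QN| = |N − Q| = 51.757.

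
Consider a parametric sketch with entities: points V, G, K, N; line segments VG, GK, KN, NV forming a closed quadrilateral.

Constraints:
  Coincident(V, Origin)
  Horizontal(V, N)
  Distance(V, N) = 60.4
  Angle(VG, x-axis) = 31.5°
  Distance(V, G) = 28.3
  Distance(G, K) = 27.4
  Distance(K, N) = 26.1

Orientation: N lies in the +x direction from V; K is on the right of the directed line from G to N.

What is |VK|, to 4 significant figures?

37.52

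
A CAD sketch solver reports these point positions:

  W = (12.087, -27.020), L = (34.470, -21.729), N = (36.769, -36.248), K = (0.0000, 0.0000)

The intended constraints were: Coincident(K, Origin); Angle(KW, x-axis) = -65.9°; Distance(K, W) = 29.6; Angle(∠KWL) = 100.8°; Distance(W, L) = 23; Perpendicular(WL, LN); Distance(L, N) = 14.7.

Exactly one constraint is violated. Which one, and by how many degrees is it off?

Perpendicular(WL, LN) — off by 4.30°.

K = (0.00, 0.00) ✓; KW at -65.90° ✓; |KW| = 29.60 ✓; ∠KWL = 100.8° ✓; |WL| = 23.00 ✓; ∠(WL, LN) = 94.30° ✗; |LN| = 14.70 ✓.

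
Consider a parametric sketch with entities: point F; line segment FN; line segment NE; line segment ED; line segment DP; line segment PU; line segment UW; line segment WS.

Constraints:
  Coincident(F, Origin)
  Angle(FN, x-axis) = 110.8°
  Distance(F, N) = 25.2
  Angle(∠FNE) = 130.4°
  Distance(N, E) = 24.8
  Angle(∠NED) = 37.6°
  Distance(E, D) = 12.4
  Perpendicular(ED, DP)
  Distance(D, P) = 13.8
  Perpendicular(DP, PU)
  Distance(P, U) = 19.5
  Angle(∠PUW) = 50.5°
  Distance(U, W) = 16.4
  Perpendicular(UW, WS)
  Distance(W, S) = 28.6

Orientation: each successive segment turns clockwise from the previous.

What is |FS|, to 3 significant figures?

21.1

F is at the origin; FN runs at 110.8° with length 25.2, so N = (-8.95, 23.6). ∠FNE = 130.4° gives NE at 61.2° from the x-axis; with |NE| = 24.8, E = (3.00, 45.3). ∠NED = 37.6° gives ED at -81.2° from the x-axis; with |ED| = 12.4, D = (4.90, 33.0). The perpendicularity gives DP at right angles to ED, so DP runs at -171°; with |DP| = 13.8, P = (-8.74, 30.9). DP ⟂ PU, so PU runs at 98.8°; with |PU| = 19.5, U = (-11.7, 50.2). ∠PUW = 50.5° gives UW at -30.7° from the x-axis; with |UW| = 16.4, W = (2.38, 41.8). The perpendicularity gives WS at right angles to UW, so WS runs at -121°; with |WS| = 28.6, S = (-12.2, 17.2). Then |FS| = |S − F| = 21.1.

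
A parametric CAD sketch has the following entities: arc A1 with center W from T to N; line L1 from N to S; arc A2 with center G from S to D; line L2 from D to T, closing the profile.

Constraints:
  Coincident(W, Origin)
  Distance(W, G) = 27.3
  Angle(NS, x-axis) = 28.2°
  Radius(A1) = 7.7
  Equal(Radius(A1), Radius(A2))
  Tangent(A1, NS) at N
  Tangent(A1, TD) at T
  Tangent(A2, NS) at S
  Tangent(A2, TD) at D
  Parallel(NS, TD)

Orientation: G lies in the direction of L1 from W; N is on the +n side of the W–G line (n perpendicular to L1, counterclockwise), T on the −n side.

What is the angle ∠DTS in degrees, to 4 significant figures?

29.43°

The slot axis is L1's direction at 28.2°, so u = (cos 28.2°, sin 28.2°) = (0.8813, 0.4726) and n = (−sin 28.2°, cos 28.2°) = (-0.4726, 0.8813). W is at the origin and G lies 27.3 along u from W, so G = 27.3·u = (24.06, 12.90). Tangency of A1 to both parallel lines with radius 7.7 puts N and T at W ± 7.7·n: N = (-3.639, 6.786), T = (3.639, -6.786). Equal radii place S and D the same way about G: S = G + 7.7·n = (20.42, 19.69), D = G − 7.7·n = (27.70, 6.115). Then cos ∠DTS = TD·TS / (|TD||TS|), giving 29.43°.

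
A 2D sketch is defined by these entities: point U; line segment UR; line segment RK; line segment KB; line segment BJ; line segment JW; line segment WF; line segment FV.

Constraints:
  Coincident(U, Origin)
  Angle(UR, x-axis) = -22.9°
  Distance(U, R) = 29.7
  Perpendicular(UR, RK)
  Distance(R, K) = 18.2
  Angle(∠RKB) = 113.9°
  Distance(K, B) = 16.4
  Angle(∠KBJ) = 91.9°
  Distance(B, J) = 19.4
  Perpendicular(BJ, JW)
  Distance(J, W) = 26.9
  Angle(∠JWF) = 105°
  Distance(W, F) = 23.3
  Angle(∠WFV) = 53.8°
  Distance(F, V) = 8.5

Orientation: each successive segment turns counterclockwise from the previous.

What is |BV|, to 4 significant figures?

25.01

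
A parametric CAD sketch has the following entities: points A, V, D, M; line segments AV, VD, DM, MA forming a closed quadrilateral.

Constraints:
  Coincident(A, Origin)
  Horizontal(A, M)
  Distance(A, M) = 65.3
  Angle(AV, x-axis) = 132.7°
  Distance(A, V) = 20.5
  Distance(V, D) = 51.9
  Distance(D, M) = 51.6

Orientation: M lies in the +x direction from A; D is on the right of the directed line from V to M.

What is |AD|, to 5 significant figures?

31.424

Checks: |AM| = 65.30 ✓; |AV| = 20.50 ✓; |VD| = 51.90 ✓; |DM| = 51.60 ✓.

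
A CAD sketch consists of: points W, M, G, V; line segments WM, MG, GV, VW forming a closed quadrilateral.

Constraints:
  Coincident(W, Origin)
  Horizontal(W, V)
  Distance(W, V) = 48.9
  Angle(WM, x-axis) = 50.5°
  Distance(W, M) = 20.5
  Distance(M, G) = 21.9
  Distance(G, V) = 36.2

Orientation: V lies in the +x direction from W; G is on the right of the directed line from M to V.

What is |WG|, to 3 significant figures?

14.5

W is at the origin; W and V share the same y with |WV| = 48.9 and V in +x, so V = (48.9, 0). WM runs at 50.5° with |WM| = 20.5, so M = (13.0, 15.8). G is determined by |MG| = 21.9 and |GV| = 36.2 together: it lies at the intersection of circle(M, 21.9) and circle(V, 36.2). With |MV| = 39.2, the foot of the radical line on MV is 9.00 from M and the perpendicular offset is √(21.9² − 9.00²) = 20.0. Taking the right-of-MV solution: G = (13.2, -6.08).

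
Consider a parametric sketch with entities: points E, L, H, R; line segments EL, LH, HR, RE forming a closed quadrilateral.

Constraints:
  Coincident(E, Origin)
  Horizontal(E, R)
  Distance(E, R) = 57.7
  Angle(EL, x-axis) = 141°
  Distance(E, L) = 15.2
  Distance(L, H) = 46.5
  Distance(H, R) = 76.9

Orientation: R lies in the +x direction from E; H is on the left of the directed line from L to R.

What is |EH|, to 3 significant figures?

53.8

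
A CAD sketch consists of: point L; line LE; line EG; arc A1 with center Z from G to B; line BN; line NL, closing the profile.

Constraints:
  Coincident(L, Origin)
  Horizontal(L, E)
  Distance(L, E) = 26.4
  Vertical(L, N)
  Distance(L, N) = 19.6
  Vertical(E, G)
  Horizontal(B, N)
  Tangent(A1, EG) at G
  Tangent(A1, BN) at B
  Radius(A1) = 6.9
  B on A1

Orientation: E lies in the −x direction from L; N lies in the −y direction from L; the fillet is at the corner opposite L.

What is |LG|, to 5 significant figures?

29.296

The virtual corner opposite L is at (-26.400, -19.600). The tangent condition forces ZG to be normal to EG and tangency of A1 to BN means the radius ZB is perpendicular to BN, with radius 6.9, so the center Z sits 6.9 in from both sides at Z = (-19.500, -12.700). That places the tangent points at G = (-26.400, -12.700) on EG and B = (-19.500, -19.600) on BN. Then |LG| = |G − L| = 29.296.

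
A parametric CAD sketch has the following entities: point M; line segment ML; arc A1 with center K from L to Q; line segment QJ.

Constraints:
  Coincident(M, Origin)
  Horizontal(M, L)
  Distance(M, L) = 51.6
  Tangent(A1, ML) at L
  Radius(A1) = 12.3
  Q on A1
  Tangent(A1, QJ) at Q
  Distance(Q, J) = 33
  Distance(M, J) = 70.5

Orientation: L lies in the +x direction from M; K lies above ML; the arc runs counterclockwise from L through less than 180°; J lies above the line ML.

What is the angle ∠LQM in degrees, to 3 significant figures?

40.2°

Checks: |KQ| = 12.30 ✓; ∠(KQ, QJ) = 90.00° ✓; |QJ| = 33.00 ✓; |MJ| = 70.50 ✓.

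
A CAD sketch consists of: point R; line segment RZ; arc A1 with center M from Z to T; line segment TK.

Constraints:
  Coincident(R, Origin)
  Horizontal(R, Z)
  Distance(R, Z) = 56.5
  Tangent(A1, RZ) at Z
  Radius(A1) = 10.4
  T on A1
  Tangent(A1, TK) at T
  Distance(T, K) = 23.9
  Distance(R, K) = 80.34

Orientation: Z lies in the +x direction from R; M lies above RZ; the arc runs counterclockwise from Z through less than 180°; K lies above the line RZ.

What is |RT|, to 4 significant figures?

66.48

Checks: ∠(MZ, ZR) = 90.00° ✓; |MT| = 10.40 ✓; ∠(MT, TK) = 90.00° ✓; |TK| = 23.90 ✓; |RK| = 80.34 ✓.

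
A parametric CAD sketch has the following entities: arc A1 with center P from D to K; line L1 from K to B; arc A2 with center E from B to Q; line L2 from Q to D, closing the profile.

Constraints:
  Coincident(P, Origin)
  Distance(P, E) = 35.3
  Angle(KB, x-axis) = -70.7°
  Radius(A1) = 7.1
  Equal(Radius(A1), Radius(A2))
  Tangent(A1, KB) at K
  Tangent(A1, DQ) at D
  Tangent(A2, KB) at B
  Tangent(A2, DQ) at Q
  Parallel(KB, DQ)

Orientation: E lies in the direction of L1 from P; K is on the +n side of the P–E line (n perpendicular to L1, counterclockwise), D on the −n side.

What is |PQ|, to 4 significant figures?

36.01

Tangency of A1 to both parallel lines with radius 7.1 puts K and D at P ± 7.1·n: K = (6.701, 2.347), D = (-6.701, -2.347). Equal radii place B and Q the same way about E: B = E + 7.1·n = (18.37, -30.97), Q = E − 7.1·n = (4.966, -35.66). Then |PQ| = |Q − P| = 36.01.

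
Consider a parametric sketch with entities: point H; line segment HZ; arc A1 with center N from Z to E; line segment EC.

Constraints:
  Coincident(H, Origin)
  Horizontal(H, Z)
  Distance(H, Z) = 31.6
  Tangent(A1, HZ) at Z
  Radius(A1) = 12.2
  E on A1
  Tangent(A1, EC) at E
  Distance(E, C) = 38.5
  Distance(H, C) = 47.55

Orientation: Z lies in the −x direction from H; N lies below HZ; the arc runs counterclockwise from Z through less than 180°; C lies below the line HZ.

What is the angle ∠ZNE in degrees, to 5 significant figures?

139.60°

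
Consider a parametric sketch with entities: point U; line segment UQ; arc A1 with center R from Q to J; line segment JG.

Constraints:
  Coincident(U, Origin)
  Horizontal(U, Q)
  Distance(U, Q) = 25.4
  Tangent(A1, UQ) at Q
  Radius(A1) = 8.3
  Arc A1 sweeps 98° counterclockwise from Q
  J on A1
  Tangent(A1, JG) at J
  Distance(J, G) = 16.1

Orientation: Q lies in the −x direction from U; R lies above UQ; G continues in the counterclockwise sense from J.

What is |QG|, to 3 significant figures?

26.1

U is at the origin; UQ is horizontal with |UQ| = 25.4 and Q on the −x side, so Q = (-25.4, 0.00). A1 meets UQ tangentially, so RQ is at right angles to UQ, so R = Q + (0, 8.3) = (-25.4, 8.30). On A1, Q sits at bearing -90° from R; a 98° counterclockwise sweep puts J at bearing 8°, so J = R + 8.3·(cos 8°, sin 8°) = (-17.2, 9.46). The tangent condition forces RJ to be normal to JG, so JG runs along (−sin 8°, cos 8°); with |JG| = 16.1, G = (-19.4, 25.4). Then |QG| = |G − Q| = 26.1.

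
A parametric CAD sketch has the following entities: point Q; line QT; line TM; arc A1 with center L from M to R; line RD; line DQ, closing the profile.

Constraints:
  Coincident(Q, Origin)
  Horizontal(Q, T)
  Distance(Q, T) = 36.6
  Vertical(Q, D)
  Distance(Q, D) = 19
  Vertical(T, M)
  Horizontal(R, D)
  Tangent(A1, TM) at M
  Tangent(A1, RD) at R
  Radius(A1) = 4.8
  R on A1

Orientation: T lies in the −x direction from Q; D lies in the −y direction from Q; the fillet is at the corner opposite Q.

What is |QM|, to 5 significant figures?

39.258

Q is at the origin; QT is horizontal with |QT| = 36.6 and T on the −x side, so T = (-36.600, 0.0000). Q and D share the same x with |QD| = 19.0 and D on the −y side, so D = (0.0000, -19.000). The virtual corner opposite Q is at (-36.600, -19.000). A1 meets TM tangentially, so LM is at right angles to TM and the tangent condition forces LR to be normal to RD, with radius 4.8, so the center L sits 4.8 in from both sides at L = (-31.800, -14.200). That places the tangent points at M = (-36.600, -14.200) on TM and R = (-31.800, -19.000) on RD. Then |QM| = |M − Q| = 39.258.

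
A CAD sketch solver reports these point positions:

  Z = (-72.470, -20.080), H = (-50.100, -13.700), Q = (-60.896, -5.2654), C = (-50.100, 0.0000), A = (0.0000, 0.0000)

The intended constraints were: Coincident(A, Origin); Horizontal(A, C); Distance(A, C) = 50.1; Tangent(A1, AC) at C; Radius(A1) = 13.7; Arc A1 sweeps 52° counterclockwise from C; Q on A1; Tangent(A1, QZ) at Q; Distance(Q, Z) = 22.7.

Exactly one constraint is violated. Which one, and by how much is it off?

Distance(Q, Z) = 22.7 — off by 3.90.

A = (0.00, 0.00) ✓; A.y = 0.00, C.y = 0.00 ✓; |AC| = 50.10 ✓; ∠(HC, CA) = 90.00° ✓; |HC| = 13.70 ✓; bearing(H→Q) − bearing(H→C) = 52.00° ✓; |HQ| = 13.70 ✓; ∠(HQ, QZ) = 90.00° ✓; |QZ| = 18.80 ✗.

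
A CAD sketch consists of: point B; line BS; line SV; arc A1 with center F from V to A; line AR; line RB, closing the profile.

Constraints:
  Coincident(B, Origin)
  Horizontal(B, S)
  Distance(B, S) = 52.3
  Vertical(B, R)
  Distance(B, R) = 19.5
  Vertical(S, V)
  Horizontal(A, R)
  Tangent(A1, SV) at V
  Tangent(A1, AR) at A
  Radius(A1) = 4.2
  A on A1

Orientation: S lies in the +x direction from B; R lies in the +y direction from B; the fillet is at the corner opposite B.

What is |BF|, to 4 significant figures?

50.47

B is at the origin; B and S share the same y with |BS| = 52.3 and S on the +x side, so S = (52.30, 0.000). BR is vertical with |BR| = 19.5 and R on the +y side, so R = (0.000, 19.50). The virtual corner opposite B is at (52.30, 19.50). Tangency of A1 to SV means the radius FV is perpendicular to SV and A1 meets AR tangentially, so FA is at right angles to AR, with radius 4.2, so the center F sits 4.2 in from both sides at F = (48.10, 15.30). Then |BF| = |F − B| = 50.47.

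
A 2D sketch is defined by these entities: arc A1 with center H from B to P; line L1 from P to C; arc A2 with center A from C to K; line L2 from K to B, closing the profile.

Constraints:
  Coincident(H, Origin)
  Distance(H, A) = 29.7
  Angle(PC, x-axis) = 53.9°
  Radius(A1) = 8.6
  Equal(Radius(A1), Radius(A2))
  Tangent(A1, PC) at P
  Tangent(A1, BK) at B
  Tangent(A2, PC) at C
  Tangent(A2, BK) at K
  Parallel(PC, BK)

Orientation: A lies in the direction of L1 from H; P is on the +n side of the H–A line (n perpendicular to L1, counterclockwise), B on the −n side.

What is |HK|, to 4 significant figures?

30.92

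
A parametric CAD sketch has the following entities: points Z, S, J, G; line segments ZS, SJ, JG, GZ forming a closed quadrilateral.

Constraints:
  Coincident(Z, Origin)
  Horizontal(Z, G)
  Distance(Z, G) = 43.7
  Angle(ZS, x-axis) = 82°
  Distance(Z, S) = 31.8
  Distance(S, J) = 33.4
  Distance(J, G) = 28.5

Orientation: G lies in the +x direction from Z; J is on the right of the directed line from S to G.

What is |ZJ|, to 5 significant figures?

15.201

Z is at the origin; Z and G share the same y with |ZG| = 43.7 and G in +x, so G = (43.7, 0). ZS runs at 82.0° with |ZS| = 31.8, so S = (4.4257, 31.491). J is determined by |SJ| = 33.4 and |JG| = 28.5 together: it lies at the intersection of circle(S, 33.4) and circle(G, 28.5). With |SG| = 50.340, the foot of the radical line on SG is 28.183 from S and the perpendicular offset is √(33.4² − 28.183²) = 17.925. Taking the right-of-SG solution: J = (15.200, -0.12385).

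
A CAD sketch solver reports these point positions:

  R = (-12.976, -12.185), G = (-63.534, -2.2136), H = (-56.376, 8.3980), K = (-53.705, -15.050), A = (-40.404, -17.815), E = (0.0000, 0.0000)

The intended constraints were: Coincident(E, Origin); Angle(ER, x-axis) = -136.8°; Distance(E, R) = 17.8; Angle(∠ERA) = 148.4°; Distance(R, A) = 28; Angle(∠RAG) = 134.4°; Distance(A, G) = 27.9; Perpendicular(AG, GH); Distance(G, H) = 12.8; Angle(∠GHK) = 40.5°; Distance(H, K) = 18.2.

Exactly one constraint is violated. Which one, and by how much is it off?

Distance(H, K) = 18.2 — off by 5.40.

E = (0.00, 0.00) ✓; ER at -136.8° ✓; |ER| = 17.80 ✓; ∠ERA = 148.4° ✓; |RA| = 28.00 ✓; ∠RAG = 134.4° ✓; |AG| = 27.90 ✓; ∠(AG, GH) = 90.00° ✓; |GH| = 12.80 ✓; ∠GHK = 40.50° ✓; |HK| = 23.60 ✗.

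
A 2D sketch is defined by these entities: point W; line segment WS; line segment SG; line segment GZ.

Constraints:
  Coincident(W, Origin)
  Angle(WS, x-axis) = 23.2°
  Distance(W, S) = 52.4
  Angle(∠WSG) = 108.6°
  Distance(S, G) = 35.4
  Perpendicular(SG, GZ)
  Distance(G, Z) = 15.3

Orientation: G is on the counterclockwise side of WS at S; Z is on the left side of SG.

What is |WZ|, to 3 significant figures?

62.4

W is at the origin; WS runs at 23.2° with length 52.4, so S = 52.4·(cos 23.2°, sin 23.2°) = (48.2, 20.6). ∠WSG = 108.6°, so SG runs at 23.2° + (180° − 108.6°) = 94.6° from the x-axis; with |SG| = 35.4, G = S + 35.4·(cos 94.6°, sin 94.6°) = (45.3, 55.9). The perpendicularity gives GZ at right angles to SG; with |GZ| = 15.3 on the left of SG, Z = G + 15.3·(-0.997, -0.0802) = (30.1, 54.7). Then |WZ| = |Z − W| = 62.4.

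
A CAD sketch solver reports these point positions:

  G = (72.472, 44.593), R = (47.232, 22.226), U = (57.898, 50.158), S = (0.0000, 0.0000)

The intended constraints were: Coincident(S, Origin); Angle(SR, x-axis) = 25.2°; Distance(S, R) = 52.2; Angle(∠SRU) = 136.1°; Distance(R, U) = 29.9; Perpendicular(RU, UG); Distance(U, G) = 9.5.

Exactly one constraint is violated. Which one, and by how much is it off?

Distance(U, G) = 9.5 — off by 6.10.

S = (0.00, 0.00) ✓; SR at 25.20° ✓; |SR| = 52.20 ✓; ∠SRU = 136.1° ✓; |RU| = 29.90 ✓; ∠(RU, UG) = 90.00° ✓; |UG| = 15.60 ✗.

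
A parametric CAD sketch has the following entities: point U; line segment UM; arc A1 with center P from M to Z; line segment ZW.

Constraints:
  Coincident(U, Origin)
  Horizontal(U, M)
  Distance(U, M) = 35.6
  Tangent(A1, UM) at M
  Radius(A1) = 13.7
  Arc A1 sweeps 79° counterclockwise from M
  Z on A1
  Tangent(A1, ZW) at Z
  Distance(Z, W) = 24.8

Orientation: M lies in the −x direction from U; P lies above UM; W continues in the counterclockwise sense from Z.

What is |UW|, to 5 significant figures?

39.481

U is at the origin; UM is horizontal with |UM| = 35.6 and M on the −x side, so M = (-35.600, 0.0000). Since A1 is tangent to UM there, PM ⟂ UM, so P = M + (0, 13.7) = (-35.600, 13.700). On A1, M sits at bearing -90° from P; a 79° counterclockwise sweep puts Z at bearing -11°, so Z = P + 13.7·(cos -11°, sin -11°) = (-22.152, 11.086). Tangency of A1 to ZW means the radius PZ is perpendicular to ZW, so ZW runs along (−sin -11°, cos -11°); with |ZW| = 24.8, W = (-17.420, 35.430). Then |UW| = |W − U| = 39.481.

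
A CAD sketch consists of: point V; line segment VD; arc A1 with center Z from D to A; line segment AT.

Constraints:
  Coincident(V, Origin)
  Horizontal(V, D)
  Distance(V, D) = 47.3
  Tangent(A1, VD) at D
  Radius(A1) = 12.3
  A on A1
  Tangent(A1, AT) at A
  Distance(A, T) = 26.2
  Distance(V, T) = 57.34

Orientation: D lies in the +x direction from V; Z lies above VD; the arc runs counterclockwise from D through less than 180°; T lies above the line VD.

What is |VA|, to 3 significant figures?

60.3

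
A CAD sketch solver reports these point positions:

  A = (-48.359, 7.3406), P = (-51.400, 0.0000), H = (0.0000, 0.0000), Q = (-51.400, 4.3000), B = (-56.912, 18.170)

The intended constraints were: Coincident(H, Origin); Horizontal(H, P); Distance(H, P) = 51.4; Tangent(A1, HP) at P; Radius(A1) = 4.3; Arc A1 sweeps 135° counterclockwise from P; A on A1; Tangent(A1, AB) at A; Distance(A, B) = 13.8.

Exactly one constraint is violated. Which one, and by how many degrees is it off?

Tangent(A1, AB) at A — off by 6.69°.

H = (0.00, 0.00) ✓; H.y = 0.00, P.y = 0.00 ✓; |HP| = 51.40 ✓; ∠(QP, PH) = 90.00° ✓; |QP| = 4.300 ✓; bearing(Q→A) − bearing(Q→P) = 135.0° ✓; |QA| = 4.300 ✓; ∠(QA, AB) = 96.69° ✗; |AB| = 13.80 ✓.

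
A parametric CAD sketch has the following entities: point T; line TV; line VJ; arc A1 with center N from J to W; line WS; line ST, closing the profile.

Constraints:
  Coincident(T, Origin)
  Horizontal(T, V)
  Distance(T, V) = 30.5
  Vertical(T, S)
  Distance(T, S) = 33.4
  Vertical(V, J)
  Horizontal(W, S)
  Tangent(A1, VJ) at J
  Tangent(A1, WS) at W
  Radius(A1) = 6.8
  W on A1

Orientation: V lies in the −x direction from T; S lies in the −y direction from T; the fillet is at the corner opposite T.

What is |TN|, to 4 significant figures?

35.63

T is at the origin; T and V share the same y with |TV| = 30.5 and V on the −x side, so V = (-30.50, 0.000). T and S share the same x with |TS| = 33.4 and S on the −y side, so S = (0.000, -33.40). The virtual corner opposite T is at (-30.50, -33.40). A1 meets VJ tangentially, so NJ is at right angles to VJ and A1 meets WS tangentially, so NW is at right angles to WS, with radius 6.8, so the center N sits 6.8 in from both sides at N = (-23.70, -26.60). Then |TN| = |N − T| = 35.63.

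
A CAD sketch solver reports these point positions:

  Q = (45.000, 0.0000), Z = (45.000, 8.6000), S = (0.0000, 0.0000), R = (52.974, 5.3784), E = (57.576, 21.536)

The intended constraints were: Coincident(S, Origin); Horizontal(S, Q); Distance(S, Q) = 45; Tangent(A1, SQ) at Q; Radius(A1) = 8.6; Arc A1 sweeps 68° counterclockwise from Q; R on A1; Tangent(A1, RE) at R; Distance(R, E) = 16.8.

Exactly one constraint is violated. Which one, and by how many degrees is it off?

Tangent(A1, RE) at R — off by 6.10°.

S = (0.00, 0.00) ✓; S.y = 0.00, Q.y = 0.00 ✓; |SQ| = 45.00 ✓; ∠(ZQ, QS) = 90.00° ✓; |ZQ| = 8.600 ✓; bearing(Z→R) − bearing(Z→Q) = 68.00° ✓; |ZR| = 8.600 ✓; ∠(ZR, RE) = 83.90° ✗; |RE| = 16.80 ✓.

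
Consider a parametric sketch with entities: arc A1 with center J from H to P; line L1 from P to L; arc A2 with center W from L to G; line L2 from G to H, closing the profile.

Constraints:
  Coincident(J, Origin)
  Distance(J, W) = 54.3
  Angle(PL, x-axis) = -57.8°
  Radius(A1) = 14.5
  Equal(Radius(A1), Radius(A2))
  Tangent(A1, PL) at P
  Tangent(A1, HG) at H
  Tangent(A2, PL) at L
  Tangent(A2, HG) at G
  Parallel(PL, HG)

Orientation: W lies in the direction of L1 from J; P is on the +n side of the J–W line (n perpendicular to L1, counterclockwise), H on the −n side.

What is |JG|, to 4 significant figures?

56.20

The slot axis is L1's direction at -57.8°, so u = (cos -57.8°, sin -57.8°) = (0.5329, -0.8462) and n = (−sin -57.8°, cos -57.8°) = (0.8462, 0.5329). J is at the origin and W lies 54.3 along u from J, so W = 54.3·u = (28.94, -45.95). Tangency of A1 to both parallel lines with radius 14.5 puts P and H at J ± 14.5·n: P = (12.27, 7.727), H = (-12.27, -7.727). Equal radii place L and G the same way about W: L = W + 14.5·n = (41.20, -38.22), G = W − 14.5·n = (16.67, -53.67). Then |JG| = |G − J| = 56.20.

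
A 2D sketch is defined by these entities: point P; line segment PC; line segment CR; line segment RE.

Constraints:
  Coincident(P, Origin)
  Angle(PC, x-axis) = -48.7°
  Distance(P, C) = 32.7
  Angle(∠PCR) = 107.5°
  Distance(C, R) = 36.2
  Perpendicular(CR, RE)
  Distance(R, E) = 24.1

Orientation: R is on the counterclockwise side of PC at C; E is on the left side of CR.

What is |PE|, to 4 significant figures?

46.58

P is at the origin; PC runs at -48.7° with length 32.7, so C = 32.7·(cos -48.7°, sin -48.7°) = (21.58, -24.57). ∠PCR = 107.5°, so CR runs at -48.7° + (180° − 107.5°) = 23.80° from the x-axis; with |CR| = 36.2, R = C + 36.2·(cos 23.80°, sin 23.80°) = (54.70, -9.958). CR ⟂ RE; with |RE| = 24.1 on the left of CR, E = R + 24.1·(-0.4035, 0.9150) = (44.98, 12.09). Then |PE| = |E − P| = 46.58.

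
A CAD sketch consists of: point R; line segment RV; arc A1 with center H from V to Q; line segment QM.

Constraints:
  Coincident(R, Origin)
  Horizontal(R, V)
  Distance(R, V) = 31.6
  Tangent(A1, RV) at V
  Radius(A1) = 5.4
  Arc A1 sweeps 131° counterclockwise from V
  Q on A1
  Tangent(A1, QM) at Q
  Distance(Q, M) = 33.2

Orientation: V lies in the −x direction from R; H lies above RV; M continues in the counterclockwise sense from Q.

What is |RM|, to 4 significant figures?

59.89

R is at the origin; RV is horizontal with |RV| = 31.6 and V on the −x side, so V = (-31.60, 0.000). Since A1 is tangent to RV there, HV ⟂ RV, so H = V + (0, 5.4) = (-31.60, 5.400). On A1, V sits at bearing -90° from H; a 131° counterclockwise sweep puts Q at bearing 41°, so Q = H + 5.4·(cos 41°, sin 41°) = (-27.52, 8.943). The tangent condition forces HQ to be normal to QM, so QM runs along (−sin 41°, cos 41°); with |QM| = 33.2, M = (-49.31, 34.00). Then |RM| = |M − R| = 59.89.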